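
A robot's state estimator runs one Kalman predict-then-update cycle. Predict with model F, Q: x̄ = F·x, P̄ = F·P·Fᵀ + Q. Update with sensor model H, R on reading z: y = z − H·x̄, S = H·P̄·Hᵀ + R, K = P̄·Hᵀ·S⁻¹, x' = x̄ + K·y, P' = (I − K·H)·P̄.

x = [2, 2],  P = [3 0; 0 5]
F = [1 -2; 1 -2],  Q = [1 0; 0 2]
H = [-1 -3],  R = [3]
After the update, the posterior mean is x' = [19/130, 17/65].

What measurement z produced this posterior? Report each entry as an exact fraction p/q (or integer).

x̄ = F·x = [-2, -2]
P̄ = F·P·Fᵀ + Q = [24 23; 23 25]
S = H·P̄·Hᵀ + R = [390]
K = P̄·Hᵀ·S⁻¹ = [-31/130; -49/195]
x' − x̄ = [279/130, 147/65] = K·y
y = (KᵀK)⁻¹·Kᵀ·(x' − x̄) = [-9]
z = y + H·x̄ = [-9] + [8] = [-1]

z = [-1]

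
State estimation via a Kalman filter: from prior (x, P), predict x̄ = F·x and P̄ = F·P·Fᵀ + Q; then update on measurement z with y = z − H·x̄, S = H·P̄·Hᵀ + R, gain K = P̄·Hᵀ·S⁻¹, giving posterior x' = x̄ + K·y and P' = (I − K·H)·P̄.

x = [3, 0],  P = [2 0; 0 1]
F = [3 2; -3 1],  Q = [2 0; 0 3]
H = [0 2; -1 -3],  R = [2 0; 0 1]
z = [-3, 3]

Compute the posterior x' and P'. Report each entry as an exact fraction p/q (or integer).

x̄ = F·x = [9, -9]
P̄ = F·P·Fᵀ + Q = [24 -16; -16 22]
y = z − H·x̄ = [15, -15]
S = H·P̄·Hᵀ + R = [90 -100; -100 127]
K = P̄·Hᵀ·S⁻¹ = [-64/55 -8/11; 294/715 -10/143]
x' = x̄ + K·y = [27/11, -255/143]
P' = (I − K·H)·P̄ = [232/55 -64/55; -64/55 294/715]

x' = [27/11, -255/143]
P' = [232/55 -64/55; -64/55 294/715]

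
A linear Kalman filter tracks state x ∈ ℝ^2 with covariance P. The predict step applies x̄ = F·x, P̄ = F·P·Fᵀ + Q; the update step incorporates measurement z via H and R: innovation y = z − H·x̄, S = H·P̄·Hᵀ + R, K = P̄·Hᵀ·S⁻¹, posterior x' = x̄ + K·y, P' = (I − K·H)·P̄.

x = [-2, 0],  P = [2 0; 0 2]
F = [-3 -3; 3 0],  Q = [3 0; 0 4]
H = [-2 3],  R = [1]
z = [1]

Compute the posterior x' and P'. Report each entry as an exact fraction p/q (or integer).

x' = [-666/571, -264/571]
P' = [4845/571 3186/571; 3186/571 2158/571]

x̄ = F·x = [6, -6]
P̄ = F·P·Fᵀ + Q = [39 -18; -18 22]
y = z − H·x̄ = [31]
S = H·P̄·Hᵀ + R = [571]
K = P̄·Hᵀ·S⁻¹ = [-132/571; 102/571]
x' = x̄ + K·y = [-666/571, -264/571]
P' = (I − K·H)·P̄ = [4845/571 3186/571; 3186/571 2158/571]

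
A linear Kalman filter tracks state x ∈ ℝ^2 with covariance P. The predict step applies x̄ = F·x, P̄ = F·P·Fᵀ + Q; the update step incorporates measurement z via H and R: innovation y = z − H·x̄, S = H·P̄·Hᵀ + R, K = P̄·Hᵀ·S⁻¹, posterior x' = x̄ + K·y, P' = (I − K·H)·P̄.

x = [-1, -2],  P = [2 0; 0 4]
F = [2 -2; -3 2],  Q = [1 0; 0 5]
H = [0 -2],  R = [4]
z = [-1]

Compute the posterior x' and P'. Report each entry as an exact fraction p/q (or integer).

x' = [19/20, 37/80]
P' = [27/5 -7/10; -7/10 39/40]

x̄ = F·x = [2, -1]
P̄ = F·P·Fᵀ + Q = [25 -28; -28 39]
y = z − H·x̄ = [-3]
S = H·P̄·Hᵀ + R = [160]
K = P̄·Hᵀ·S⁻¹ = [7/20; -39/80]
x' = x̄ + K·y = [19/20, 37/80]
P' = (I − K·H)·P̄ = [27/5 -7/10; -7/10 39/40]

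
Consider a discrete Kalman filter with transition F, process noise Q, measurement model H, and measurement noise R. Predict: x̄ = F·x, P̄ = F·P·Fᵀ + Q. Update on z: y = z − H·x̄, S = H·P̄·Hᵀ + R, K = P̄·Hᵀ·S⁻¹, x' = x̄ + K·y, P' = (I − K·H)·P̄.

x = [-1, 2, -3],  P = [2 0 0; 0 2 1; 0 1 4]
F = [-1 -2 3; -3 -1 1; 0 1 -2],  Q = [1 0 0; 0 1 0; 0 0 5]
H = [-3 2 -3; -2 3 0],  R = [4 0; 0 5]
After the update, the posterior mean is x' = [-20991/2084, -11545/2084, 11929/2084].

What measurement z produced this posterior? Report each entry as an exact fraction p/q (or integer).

x̄ = F·x = [-12, -2, 8]
P̄ = F·P·Fᵀ + Q = [35 17 -21; 17 23 -7; -21 -7 19]
S = H·P̄·Hᵀ + R = [84 64; 64 148]
K = P̄·Hᵀ·S⁻¹ = [2/521 -271/2084; 8/521 479/2084; -158/521 569/2084]
x' − x̄ = [4017/2084, -7377/2084, -4743/2084] = K·y
y = (KᵀK)⁻¹·Kᵀ·(x' − x̄) = [-6, -15]
z = y + H·x̄ = [-6, -15] + [8, 18] = [2, 3]

z = [2, 3]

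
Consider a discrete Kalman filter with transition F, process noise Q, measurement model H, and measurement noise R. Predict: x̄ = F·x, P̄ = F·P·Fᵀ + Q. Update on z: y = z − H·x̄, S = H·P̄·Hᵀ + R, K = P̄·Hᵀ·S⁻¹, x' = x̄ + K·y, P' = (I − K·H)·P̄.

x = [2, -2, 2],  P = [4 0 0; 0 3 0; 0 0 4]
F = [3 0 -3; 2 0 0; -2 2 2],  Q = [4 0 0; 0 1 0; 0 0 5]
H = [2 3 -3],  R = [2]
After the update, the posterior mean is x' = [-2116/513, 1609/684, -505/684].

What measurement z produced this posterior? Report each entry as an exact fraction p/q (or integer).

z = [1]

x̄ = F·x = [0, 4, -4]
P̄ = F·P·Fᵀ + Q = [76 24 -48; 24 17 -16; -48 -16 49]
S = H·P̄·Hᵀ + R = [2052]
K = P̄·Hᵀ·S⁻¹ = [92/513; 49/684; -97/684]
x' − x̄ = [-2116/513, -1127/684, 2231/684] = K·y
y = (KᵀK)⁻¹·Kᵀ·(x' − x̄) = [-23]
z = y + H·x̄ = [-23] + [24] = [1]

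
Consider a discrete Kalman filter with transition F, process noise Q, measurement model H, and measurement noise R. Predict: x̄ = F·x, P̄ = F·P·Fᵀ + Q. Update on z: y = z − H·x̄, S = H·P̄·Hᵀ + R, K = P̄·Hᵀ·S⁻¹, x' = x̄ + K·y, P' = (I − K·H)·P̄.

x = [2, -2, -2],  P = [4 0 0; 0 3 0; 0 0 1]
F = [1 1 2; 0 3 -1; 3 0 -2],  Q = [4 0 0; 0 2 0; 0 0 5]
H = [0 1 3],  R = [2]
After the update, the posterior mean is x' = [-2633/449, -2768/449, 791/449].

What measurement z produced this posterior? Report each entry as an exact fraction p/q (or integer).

x̄ = F·x = [-4, -4, 10]
P̄ = F·P·Fᵀ + Q = [15 7 8; 7 30 2; 8 2 45]
S = H·P̄·Hᵀ + R = [449]
K = P̄·Hᵀ·S⁻¹ = [31/449; 36/449; 137/449]
x' − x̄ = [-837/449, -972/449, -3699/449] = K·y
y = (KᵀK)⁻¹·Kᵀ·(x' − x̄) = [-27]
z = y + H·x̄ = [-27] + [26] = [-1]

z = [-1]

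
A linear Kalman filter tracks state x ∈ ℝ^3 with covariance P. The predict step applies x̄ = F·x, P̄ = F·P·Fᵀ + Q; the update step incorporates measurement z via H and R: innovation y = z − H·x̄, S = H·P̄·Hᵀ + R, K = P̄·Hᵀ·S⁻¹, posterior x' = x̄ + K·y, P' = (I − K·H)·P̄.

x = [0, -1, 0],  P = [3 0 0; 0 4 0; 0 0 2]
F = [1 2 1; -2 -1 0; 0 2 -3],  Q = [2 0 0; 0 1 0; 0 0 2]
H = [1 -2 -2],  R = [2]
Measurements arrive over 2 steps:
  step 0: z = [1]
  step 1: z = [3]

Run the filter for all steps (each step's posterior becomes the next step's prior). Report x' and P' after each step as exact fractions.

step 0: x̄ = F·x = [-2, 1, -2]
step 0: P̄ = F·P·Fᵀ + Q = [23 -14 10; -14 17 -8; 10 -8 36]
step 0: y = z − H·x̄ = [1]
step 0: S = H·P̄·Hᵀ + R = [189]
step 0: K = P̄·Hᵀ·S⁻¹ = [31/189; -32/189; -46/189]
step 0: x' = x̄ + K·y = [-347/189, 157/189, -424/189]
step 0: P' = (I − K·H)·P̄ = [3386/189 -1654/189 3316/189; -1654/189 2189/189 -2984/189; 3316/189 -2984/189 4688/189]
step 1: x̄ = F·x = [-457/189, 179/63, 1586/189]
step 1: P̄ = F·P·Fᵀ + Q = [5288/189 -2176/63 -6628/189; -2176/63 1034/21 4394/63; -6628/189 4394/63 87134/189]
step 1: y = z − H·x̄ = [5270/189]
step 1: S = H·P̄·Hᵀ + R = [549506/189]
step 1: K = P̄·Hᵀ·S⁻¹ = [15800/274753; -25752/274753; -103630/274753]
step 1: x' = x̄ + K·y = [-7219/8863, 2019/8863, -18838/8863]
step 1: P' = (I − K·H)·P̄ = [5045576/274753 -5184256/274753 7691244/274753; -5184256/274753 6510690/274753 -9077066/274753; 7691244/274753 -9077066/274753 13026318/274753]

step 0: x' = [-347/189, 157/189, -424/189], P' = [3386/189 -1654/189 3316/189; -1654/189 2189/189 -2984/189; 3316/189 -2984/189 4688/189]
step 1: x' = [-7219/8863, 2019/8863, -18838/8863], P' = [5045576/274753 -5184256/274753 7691244/274753; -5184256/274753 6510690/274753 -9077066/274753; 7691244/274753 -9077066/274753 13026318/274753]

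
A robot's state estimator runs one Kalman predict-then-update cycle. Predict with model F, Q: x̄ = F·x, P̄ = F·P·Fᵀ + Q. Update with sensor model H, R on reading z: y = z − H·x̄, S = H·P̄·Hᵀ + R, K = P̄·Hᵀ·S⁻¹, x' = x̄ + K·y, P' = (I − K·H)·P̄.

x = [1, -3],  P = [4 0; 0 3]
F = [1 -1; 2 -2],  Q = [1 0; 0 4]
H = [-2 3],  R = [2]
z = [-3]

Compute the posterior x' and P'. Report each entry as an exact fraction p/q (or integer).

x' = [61/77, -30/77]
P' = [278/77 194/77; 194/77 152/77]

x̄ = F·x = [4, 8]
P̄ = F·P·Fᵀ + Q = [8 14; 14 32]
y = z − H·x̄ = [-19]
S = H·P̄·Hᵀ + R = [154]
K = P̄·Hᵀ·S⁻¹ = [13/77; 34/77]
x' = x̄ + K·y = [61/77, -30/77]
P' = (I − K·H)·P̄ = [278/77 194/77; 194/77 152/77]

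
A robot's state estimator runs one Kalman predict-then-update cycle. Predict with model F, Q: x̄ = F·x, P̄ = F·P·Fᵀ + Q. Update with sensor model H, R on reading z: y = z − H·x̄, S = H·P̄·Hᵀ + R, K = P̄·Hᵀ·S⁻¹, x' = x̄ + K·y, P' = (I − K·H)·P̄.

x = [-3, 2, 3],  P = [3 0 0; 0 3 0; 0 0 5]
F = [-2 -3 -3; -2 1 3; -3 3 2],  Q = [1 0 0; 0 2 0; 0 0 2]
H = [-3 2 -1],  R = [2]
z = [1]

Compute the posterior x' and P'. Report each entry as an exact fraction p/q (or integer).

x' = [1503/1133, 11734/1133, 17748/1133]
P' = [6305/1133 10314/1133 2313/1133; 10314/1133 32997/1133 34666/1133; 2313/1133 34666/1133 62083/1133]

x̄ = F·x = [-9, 17, 21]
P̄ = F·P·Fᵀ + Q = [85 -42 -39; -42 62 57; -39 57 76]
y = z − H·x̄ = [-39]
S = H·P̄·Hᵀ + R = [1133]
K = P̄·Hᵀ·S⁻¹ = [-300/1133; 193/1133; 155/1133]
x' = x̄ + K·y = [1503/1133, 11734/1133, 17748/1133]
P' = (I − K·H)·P̄ = [6305/1133 10314/1133 2313/1133; 10314/1133 32997/1133 34666/1133; 2313/1133 34666/1133 62083/1133]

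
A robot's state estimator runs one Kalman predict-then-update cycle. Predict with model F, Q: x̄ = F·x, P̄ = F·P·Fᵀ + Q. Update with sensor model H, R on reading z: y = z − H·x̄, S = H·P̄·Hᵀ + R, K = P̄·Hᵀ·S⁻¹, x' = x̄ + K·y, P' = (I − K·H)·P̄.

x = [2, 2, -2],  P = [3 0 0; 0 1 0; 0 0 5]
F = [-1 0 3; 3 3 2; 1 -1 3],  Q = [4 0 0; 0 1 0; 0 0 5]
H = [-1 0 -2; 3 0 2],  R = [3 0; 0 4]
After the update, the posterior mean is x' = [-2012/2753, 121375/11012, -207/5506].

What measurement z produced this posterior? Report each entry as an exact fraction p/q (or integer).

z = [1, -2]

x̄ = F·x = [-8, 8, -6]
P̄ = F·P·Fᵀ + Q = [52 21 42; 21 57 36; 42 36 54]
S = H·P̄·Hᵀ + R = [439 -708; -708 1192]
K = P̄·Hᵀ·S⁻¹ = [976/2753 1134/2753; -3819/5506 -6579/22024; -1641/2753 -1737/11012]
x' − x̄ = [20012/2753, 33279/11012, 32829/5506] = K·y
y = (KᵀK)⁻¹·Kᵀ·(x' − x̄) = [-19, 34]
z = y + H·x̄ = [-19, 34] + [20, -36] = [1, -2]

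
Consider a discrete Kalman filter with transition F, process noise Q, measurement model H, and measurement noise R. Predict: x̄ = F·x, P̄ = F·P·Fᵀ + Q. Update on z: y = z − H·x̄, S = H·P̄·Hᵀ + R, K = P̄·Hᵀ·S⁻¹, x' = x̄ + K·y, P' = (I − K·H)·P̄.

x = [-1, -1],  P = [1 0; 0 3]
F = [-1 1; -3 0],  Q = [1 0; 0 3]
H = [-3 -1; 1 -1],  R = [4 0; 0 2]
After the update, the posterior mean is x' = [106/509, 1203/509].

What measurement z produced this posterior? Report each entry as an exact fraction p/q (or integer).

z = [-3, -2]

x̄ = F·x = [0, 3]
P̄ = F·P·Fᵀ + Q = [5 3; 3 12]
S = H·P̄·Hᵀ + R = [79 3; 3 13]
K = P̄·Hᵀ·S⁻¹ = [-120/509 106/509; -123/509 -324/509]
x' − x̄ = [106/509, -324/509] = K·y
y = (KᵀK)⁻¹·Kᵀ·(x' − x̄) = [0, 1]
z = y + H·x̄ = [0, 1] + [-3, -3] = [-3, -2]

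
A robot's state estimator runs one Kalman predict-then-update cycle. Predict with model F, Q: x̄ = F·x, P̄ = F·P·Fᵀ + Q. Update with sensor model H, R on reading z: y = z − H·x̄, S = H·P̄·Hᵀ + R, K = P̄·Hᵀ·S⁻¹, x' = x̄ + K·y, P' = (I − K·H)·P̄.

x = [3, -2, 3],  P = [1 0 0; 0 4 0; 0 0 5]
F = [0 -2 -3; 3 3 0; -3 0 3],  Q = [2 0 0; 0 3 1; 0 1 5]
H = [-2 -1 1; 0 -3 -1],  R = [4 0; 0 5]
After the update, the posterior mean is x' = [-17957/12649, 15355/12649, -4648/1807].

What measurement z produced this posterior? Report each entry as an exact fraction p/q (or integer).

z = [-1, -1]

x̄ = F·x = [-5, 3, 0]
P̄ = F·P·Fᵀ + Q = [63 -24 -45; -24 48 -8; -45 -8 59]
S = H·P̄·Hᵀ + R = [463 -133; -133 448]
K = P̄·Hᵀ·S⁻¹ = [-479/1807 2308/12649; -1032/9035 -21344/63245; 9383/27105 668/27105]
x' − x̄ = [45288/12649, -22592/12649, -4648/1807] = K·y
y = (KᵀK)⁻¹·Kᵀ·(x' − x̄) = [-8, 8]
z = y + H·x̄ = [-8, 8] + [7, -9] = [-1, -1]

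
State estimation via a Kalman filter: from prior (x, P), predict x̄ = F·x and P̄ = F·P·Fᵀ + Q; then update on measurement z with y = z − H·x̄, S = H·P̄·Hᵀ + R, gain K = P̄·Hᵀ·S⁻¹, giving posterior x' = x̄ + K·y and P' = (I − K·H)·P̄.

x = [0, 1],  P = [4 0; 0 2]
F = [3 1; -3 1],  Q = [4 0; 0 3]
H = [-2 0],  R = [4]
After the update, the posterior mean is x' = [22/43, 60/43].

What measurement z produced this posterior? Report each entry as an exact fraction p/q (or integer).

x̄ = F·x = [1, 1]
P̄ = F·P·Fᵀ + Q = [42 -34; -34 41]
S = H·P̄·Hᵀ + R = [172]
K = P̄·Hᵀ·S⁻¹ = [-21/43; 17/43]
x' − x̄ = [-21/43, 17/43] = K·y
y = (KᵀK)⁻¹·Kᵀ·(x' − x̄) = [1]
z = y + H·x̄ = [1] + [-2] = [-1]

z = [-1]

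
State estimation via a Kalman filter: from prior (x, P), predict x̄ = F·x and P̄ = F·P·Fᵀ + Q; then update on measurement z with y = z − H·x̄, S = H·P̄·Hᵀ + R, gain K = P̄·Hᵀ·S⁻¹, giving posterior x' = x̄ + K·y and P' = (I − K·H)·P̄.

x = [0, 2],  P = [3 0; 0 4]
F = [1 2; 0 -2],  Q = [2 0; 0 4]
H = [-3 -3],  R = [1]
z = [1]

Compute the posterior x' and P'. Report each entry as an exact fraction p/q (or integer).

x̄ = F·x = [4, -4]
P̄ = F·P·Fᵀ + Q = [21 -16; -16 20]
y = z − H·x̄ = [1]
S = H·P̄·Hᵀ + R = [82]
K = P̄·Hᵀ·S⁻¹ = [-15/82; -6/41]
x' = x̄ + K·y = [313/82, -170/41]
P' = (I − K·H)·P̄ = [1497/82 -746/41; -746/41 748/41]

x' = [313/82, -170/41]
P' = [1497/82 -746/41; -746/41 748/41]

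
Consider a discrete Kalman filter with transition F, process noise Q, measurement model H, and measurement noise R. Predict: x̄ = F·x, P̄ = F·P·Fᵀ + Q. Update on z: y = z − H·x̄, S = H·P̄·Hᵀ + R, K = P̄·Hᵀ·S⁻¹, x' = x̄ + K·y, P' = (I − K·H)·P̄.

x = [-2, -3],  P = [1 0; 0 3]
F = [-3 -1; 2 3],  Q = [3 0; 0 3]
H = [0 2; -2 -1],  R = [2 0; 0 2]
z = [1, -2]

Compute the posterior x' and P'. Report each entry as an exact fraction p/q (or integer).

x' = [2403/2452, 182/613]
P' = [1455/2452 -150/613; -150/613 302/613]

x̄ = F·x = [9, -13]
P̄ = F·P·Fᵀ + Q = [15 -15; -15 34]
y = z − H·x̄ = [27, 3]
S = H·P̄·Hᵀ + R = [138 -8; -8 36]
K = P̄·Hᵀ·S⁻¹ = [-150/613 -1155/2452; 302/613 -1/613]
x' = x̄ + K·y = [2403/2452, 182/613]
P' = (I − K·H)·P̄ = [1455/2452 -150/613; -150/613 302/613]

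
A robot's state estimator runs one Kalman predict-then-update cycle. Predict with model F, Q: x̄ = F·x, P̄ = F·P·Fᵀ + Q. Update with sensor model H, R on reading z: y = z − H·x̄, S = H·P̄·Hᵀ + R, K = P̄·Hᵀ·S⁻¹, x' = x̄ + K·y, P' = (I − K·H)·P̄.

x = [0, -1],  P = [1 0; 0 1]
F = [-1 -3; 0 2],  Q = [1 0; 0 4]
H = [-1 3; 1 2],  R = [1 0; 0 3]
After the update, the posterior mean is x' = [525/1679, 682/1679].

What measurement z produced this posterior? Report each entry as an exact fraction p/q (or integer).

x̄ = F·x = [3, -2]
P̄ = F·P·Fᵀ + Q = [11 -6; -6 8]
S = H·P̄·Hᵀ + R = [120 31; 31 22]
K = P̄·Hᵀ·S⁻¹ = [-607/1679 779/1679; 350/1679 270/1679]
x' − x̄ = [-4512/1679, 4040/1679] = K·y
y = (KᵀK)⁻¹·Kᵀ·(x' − x̄) = [10, 2]
z = y + H·x̄ = [10, 2] + [-9, -1] = [1, 1]

z = [1, 1]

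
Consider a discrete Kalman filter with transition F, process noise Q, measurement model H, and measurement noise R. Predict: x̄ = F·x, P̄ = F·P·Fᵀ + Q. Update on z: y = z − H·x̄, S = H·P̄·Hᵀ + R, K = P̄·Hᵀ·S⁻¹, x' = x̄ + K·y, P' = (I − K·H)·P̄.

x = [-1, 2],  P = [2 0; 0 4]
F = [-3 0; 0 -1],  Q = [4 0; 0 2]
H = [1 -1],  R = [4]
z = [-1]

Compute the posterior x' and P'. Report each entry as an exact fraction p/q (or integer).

x̄ = F·x = [3, -2]
P̄ = F·P·Fᵀ + Q = [22 0; 0 6]
y = z − H·x̄ = [-6]
S = H·P̄·Hᵀ + R = [32]
K = P̄·Hᵀ·S⁻¹ = [11/16; -3/16]
x' = x̄ + K·y = [-9/8, -7/8]
P' = (I − K·H)·P̄ = [55/8 33/8; 33/8 39/8]

x' = [-9/8, -7/8]
P' = [55/8 33/8; 33/8 39/8]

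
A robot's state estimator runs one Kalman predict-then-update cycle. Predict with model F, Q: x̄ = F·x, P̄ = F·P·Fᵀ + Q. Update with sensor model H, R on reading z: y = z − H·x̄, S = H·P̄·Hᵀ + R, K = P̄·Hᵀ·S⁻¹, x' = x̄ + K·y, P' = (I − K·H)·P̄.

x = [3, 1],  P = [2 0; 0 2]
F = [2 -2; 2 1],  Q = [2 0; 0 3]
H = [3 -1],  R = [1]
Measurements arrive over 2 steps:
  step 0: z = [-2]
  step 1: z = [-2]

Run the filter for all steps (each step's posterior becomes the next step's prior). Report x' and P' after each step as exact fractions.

step 0: x̄ = F·x = [4, 7]
step 0: P̄ = F·P·Fᵀ + Q = [18 4; 4 13]
step 0: y = z − H·x̄ = [-7]
step 0: S = H·P̄·Hᵀ + R = [152]
step 0: K = P̄·Hᵀ·S⁻¹ = [25/76; -1/152]
step 0: x' = x̄ + K·y = [129/76, 1071/152]
step 0: P' = (I − K·H)·P̄ = [59/38 329/76; 329/76 1975/152]
step 1: x̄ = F·x = [-813/76, 1587/152]
step 1: P̄ = F·P·Fᵀ + Q = [971/38 -2161/76; -2161/76 6007/152]
step 1: y = z − H·x̄ = [6161/152]
step 1: S = H·P̄·Hᵀ + R = [67047/152]
step 1: K = P̄·Hᵀ·S⁻¹ = [15974/67047; -18973/67047]
step 1: x' = x̄ + K·y = [-69754/67047, -69007/67047]
step 1: P' = (I − K·H)·P̄ = [34486/67047 87484/67047; 87484/67047 281425/67047]

step 0: x' = [129/76, 1071/152], P' = [59/38 329/76; 329/76 1975/152]
step 1: x' = [-69754/67047, -69007/67047], P' = [34486/67047 87484/67047; 87484/67047 281425/67047]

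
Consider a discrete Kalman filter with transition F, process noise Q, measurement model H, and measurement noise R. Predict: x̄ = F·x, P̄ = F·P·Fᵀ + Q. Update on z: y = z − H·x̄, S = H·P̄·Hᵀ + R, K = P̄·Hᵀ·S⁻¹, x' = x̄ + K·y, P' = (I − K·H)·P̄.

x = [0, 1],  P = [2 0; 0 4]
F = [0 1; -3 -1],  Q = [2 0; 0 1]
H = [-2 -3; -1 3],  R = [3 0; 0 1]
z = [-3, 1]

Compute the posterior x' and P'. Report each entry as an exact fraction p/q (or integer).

x̄ = F·x = [1, -1]
P̄ = F·P·Fᵀ + Q = [6 -4; -4 23]
y = z − H·x̄ = [-4, 5]
S = H·P̄·Hᵀ + R = [186 -183; -183 238]
K = P̄·Hᵀ·S⁻¹ = [-1098/3593 -1116/3593; -1159/10779 805/3593]
x' = x̄ + K·y = [2405/3593, 5932/10779]
P' = (I − K·H)·P̄ = [1470/3593 118/3593; 118/3593 923/10779]

x' = [2405/3593, 5932/10779]
P' = [1470/3593 118/3593; 118/3593 923/10779]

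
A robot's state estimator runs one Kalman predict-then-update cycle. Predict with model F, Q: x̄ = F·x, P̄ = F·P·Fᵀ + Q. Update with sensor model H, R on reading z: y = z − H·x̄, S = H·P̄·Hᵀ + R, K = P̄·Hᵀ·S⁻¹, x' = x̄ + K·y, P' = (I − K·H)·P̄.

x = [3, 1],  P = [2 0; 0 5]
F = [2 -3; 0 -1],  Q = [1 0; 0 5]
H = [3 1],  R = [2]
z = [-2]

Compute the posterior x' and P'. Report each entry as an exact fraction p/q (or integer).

x̄ = F·x = [3, -1]
P̄ = F·P·Fᵀ + Q = [54 15; 15 10]
y = z − H·x̄ = [-10]
S = H·P̄·Hᵀ + R = [588]
K = P̄·Hᵀ·S⁻¹ = [59/196; 55/588]
x' = x̄ + K·y = [-1/98, -569/294]
P' = (I − K·H)·P̄ = [141/196 -305/196; -305/196 2855/588]

x' = [-1/98, -569/294]
P' = [141/196 -305/196; -305/196 2855/588]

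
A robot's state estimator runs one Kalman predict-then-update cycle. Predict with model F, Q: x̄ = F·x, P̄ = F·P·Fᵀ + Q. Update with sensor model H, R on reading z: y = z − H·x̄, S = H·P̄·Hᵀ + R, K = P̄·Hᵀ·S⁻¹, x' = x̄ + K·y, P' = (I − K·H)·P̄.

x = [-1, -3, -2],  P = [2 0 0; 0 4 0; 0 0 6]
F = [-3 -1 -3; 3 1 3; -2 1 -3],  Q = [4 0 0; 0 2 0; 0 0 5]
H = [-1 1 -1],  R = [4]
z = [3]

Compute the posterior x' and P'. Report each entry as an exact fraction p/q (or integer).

x' = [620/633, -228/211, -1025/211]
P' = [3116/633 -340/211 -1088/211; -340/211 906/211 958/211; -1088/211 958/211 2306/211]

x̄ = F·x = [12, -12, 5]
P̄ = F·P·Fᵀ + Q = [80 -76 62; -76 78 -62; 62 -62 71]
y = z − H·x̄ = [32]
S = H·P̄·Hᵀ + R = [633]
K = P̄·Hᵀ·S⁻¹ = [-218/633; 72/211; -65/211]
x' = x̄ + K·y = [620/633, -228/211, -1025/211]
P' = (I − K·H)·P̄ = [3116/633 -340/211 -1088/211; -340/211 906/211 958/211; -1088/211 958/211 2306/211]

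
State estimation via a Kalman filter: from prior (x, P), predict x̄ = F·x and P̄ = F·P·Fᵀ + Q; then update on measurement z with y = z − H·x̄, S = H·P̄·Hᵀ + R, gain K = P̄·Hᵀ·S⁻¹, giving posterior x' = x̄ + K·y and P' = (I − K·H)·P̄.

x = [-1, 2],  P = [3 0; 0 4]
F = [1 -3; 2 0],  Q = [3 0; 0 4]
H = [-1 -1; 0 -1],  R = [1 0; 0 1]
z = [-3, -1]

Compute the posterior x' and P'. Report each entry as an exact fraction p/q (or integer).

x' = [419/241, 258/241]
P' = [438/241 -210/241; -210/241 652/723]

x̄ = F·x = [-7, -2]
P̄ = F·P·Fᵀ + Q = [42 6; 6 16]
y = z − H·x̄ = [-12, -3]
S = H·P̄·Hᵀ + R = [71 22; 22 17]
K = P̄·Hᵀ·S⁻¹ = [-228/241 210/241; -22/723 -652/723]
x' = x̄ + K·y = [419/241, 258/241]
P' = (I − K·H)·P̄ = [438/241 -210/241; -210/241 652/723]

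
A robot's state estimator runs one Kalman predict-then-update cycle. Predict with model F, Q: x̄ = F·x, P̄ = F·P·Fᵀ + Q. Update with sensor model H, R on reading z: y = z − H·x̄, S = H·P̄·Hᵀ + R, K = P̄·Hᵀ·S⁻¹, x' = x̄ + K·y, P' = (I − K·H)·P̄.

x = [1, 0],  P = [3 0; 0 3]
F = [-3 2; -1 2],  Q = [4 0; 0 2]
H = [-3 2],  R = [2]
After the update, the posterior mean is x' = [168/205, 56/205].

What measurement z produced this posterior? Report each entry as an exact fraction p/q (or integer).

x̄ = F·x = [-3, -1]
P̄ = F·P·Fᵀ + Q = [43 21; 21 17]
S = H·P̄·Hᵀ + R = [205]
K = P̄·Hᵀ·S⁻¹ = [-87/205; -29/205]
x' − x̄ = [783/205, 261/205] = K·y
y = (KᵀK)⁻¹·Kᵀ·(x' − x̄) = [-9]
z = y + H·x̄ = [-9] + [7] = [-2]

z = [-2]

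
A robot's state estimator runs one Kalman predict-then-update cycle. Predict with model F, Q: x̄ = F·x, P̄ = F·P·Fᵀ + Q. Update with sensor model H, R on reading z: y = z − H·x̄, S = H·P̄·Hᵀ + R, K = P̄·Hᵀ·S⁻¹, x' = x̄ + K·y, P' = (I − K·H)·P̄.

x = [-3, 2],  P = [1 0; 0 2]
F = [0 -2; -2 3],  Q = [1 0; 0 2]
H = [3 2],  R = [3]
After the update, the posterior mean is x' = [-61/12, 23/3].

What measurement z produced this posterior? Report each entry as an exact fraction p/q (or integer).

z = [-1]

x̄ = F·x = [-4, 12]
P̄ = F·P·Fᵀ + Q = [9 -12; -12 24]
S = H·P̄·Hᵀ + R = [36]
K = P̄·Hᵀ·S⁻¹ = [1/12; 1/3]
x' − x̄ = [-13/12, -13/3] = K·y
y = (KᵀK)⁻¹·Kᵀ·(x' − x̄) = [-13]
z = y + H·x̄ = [-13] + [12] = [-1]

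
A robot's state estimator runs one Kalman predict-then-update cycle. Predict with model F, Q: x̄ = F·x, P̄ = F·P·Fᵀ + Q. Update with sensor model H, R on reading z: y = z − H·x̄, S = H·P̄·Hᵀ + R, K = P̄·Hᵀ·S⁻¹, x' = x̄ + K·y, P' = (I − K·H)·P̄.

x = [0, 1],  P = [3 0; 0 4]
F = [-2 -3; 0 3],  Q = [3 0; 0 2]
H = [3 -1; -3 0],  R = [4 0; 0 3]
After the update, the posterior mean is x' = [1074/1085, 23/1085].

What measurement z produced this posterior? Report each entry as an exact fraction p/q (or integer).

z = [3, -3]

x̄ = F·x = [-3, 3]
P̄ = F·P·Fᵀ + Q = [51 -36; -36 38]
S = H·P̄·Hᵀ + R = [717 -567; -567 462]
K = P̄·Hᵀ·S⁻¹ = [9/155 -282/1085; -296/465 -594/1085]
x' − x̄ = [4329/1085, -3232/1085] = K·y
y = (KᵀK)⁻¹·Kᵀ·(x' − x̄) = [15, -12]
z = y + H·x̄ = [15, -12] + [-12, 9] = [3, -3]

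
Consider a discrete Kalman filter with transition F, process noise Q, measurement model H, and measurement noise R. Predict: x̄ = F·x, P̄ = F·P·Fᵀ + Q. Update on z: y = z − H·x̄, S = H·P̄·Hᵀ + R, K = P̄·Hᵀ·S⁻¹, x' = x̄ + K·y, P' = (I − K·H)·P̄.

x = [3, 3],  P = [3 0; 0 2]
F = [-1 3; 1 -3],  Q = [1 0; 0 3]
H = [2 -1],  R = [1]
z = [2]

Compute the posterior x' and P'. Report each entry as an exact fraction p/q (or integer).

x' = [142/197, -126/197]
P' = [109/197 153/197; 153/197 372/197]

x̄ = F·x = [6, -6]
P̄ = F·P·Fᵀ + Q = [22 -21; -21 24]
y = z − H·x̄ = [-16]
S = H·P̄·Hᵀ + R = [197]
K = P̄·Hᵀ·S⁻¹ = [65/197; -66/197]
x' = x̄ + K·y = [142/197, -126/197]
P' = (I − K·H)·P̄ = [109/197 153/197; 153/197 372/197]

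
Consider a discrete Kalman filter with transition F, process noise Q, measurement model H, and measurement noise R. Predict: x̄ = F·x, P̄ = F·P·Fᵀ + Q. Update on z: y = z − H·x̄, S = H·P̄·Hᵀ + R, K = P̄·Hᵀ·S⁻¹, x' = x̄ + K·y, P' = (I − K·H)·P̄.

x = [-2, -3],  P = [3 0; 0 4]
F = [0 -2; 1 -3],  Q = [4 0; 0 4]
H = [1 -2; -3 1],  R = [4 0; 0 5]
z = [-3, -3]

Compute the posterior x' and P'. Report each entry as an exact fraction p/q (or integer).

x̄ = F·x = [6, 7]
P̄ = F·P·Fᵀ + Q = [20 24; 24 43]
y = z − H·x̄ = [5, 8]
S = H·P̄·Hᵀ + R = [100 22; 22 84]
K = P̄·Hᵀ·S⁻¹ = [-390/1979 -746/1979; -2285/3958 -384/1979]
x' = x̄ + K·y = [3956/1979, 10137/3958]
P' = (I − K·H)·P̄ = [1804/1979 1682/1979; 1682/1979 3126/1979]

x' = [3956/1979, 10137/3958]
P' = [1804/1979 1682/1979; 1682/1979 3126/1979]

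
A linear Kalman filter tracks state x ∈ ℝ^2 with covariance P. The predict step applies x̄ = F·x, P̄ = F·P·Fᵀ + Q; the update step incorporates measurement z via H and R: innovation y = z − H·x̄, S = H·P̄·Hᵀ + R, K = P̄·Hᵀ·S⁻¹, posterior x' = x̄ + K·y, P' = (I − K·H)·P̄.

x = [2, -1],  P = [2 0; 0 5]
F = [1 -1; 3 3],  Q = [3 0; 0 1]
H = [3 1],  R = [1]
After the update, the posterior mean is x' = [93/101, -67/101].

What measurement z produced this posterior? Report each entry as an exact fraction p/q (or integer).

z = [2]

x̄ = F·x = [3, 3]
P̄ = F·P·Fᵀ + Q = [10 -9; -9 64]
S = H·P̄·Hᵀ + R = [101]
K = P̄·Hᵀ·S⁻¹ = [21/101; 37/101]
x' − x̄ = [-210/101, -370/101] = K·y
y = (KᵀK)⁻¹·Kᵀ·(x' − x̄) = [-10]
z = y + H·x̄ = [-10] + [12] = [2]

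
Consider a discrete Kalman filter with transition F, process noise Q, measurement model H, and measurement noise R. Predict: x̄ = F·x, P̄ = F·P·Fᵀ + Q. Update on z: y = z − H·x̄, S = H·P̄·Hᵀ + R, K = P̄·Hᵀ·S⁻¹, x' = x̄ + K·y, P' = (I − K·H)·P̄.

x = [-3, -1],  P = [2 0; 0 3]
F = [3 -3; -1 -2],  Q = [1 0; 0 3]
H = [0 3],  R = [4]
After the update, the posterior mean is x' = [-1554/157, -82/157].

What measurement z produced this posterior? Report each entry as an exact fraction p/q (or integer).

z = [-2]

x̄ = F·x = [-6, 5]
P̄ = F·P·Fᵀ + Q = [46 12; 12 17]
S = H·P̄·Hᵀ + R = [157]
K = P̄·Hᵀ·S⁻¹ = [36/157; 51/157]
x' − x̄ = [-612/157, -867/157] = K·y
y = (KᵀK)⁻¹·Kᵀ·(x' − x̄) = [-17]
z = y + H·x̄ = [-17] + [15] = [-2]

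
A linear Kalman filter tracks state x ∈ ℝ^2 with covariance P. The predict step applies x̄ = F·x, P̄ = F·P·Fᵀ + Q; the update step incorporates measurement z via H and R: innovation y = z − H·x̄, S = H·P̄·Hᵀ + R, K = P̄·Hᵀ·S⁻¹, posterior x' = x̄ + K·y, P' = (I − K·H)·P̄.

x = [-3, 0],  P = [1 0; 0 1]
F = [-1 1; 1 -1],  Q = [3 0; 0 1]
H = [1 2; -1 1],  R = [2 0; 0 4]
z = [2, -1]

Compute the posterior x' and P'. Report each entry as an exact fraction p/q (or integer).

x̄ = F·x = [3, -3]
P̄ = F·P·Fᵀ + Q = [5 -2; -2 3]
y = z − H·x̄ = [5, 5]
S = H·P̄·Hᵀ + R = [11 3; 3 16]
K = P̄·Hᵀ·S⁻¹ = [37/167 -80/167; 49/167 43/167]
x' = x̄ + K·y = [286/167, -41/167]
P' = (I − K·H)·P̄ = [238/167 -82/167; -82/167 90/167]

x' = [286/167, -41/167]
P' = [238/167 -82/167; -82/167 90/167]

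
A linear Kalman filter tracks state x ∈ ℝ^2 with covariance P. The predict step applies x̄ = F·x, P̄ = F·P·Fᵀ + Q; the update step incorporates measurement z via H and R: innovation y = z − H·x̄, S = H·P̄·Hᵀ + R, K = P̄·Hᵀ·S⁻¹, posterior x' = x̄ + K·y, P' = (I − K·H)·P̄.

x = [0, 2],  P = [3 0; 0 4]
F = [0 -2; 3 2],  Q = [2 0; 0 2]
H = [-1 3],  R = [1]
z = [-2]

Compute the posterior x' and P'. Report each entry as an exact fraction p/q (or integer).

x' = [-223/130, -319/260]
P' = [1251/130 823/260; 823/260 599/520]

x̄ = F·x = [-4, 4]
P̄ = F·P·Fᵀ + Q = [18 -16; -16 45]
y = z − H·x̄ = [-18]
S = H·P̄·Hᵀ + R = [520]
K = P̄·Hᵀ·S⁻¹ = [-33/260; 151/520]
x' = x̄ + K·y = [-223/130, -319/260]
P' = (I − K·H)·P̄ = [1251/130 823/260; 823/260 599/520]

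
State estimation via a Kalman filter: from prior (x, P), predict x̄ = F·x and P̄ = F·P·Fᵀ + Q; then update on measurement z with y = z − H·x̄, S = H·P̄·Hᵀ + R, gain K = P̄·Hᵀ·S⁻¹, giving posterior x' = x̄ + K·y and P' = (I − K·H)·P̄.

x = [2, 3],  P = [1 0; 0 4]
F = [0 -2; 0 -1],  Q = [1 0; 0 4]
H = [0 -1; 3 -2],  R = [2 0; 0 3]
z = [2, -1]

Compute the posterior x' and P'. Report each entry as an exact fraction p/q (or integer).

x̄ = F·x = [-6, -3]
P̄ = F·P·Fᵀ + Q = [17 8; 8 8]
y = z − H·x̄ = [-1, 11]
S = H·P̄·Hᵀ + R = [10 -8; -8 92]
K = P̄·Hᵀ·S⁻¹ = [-57/107 143/428; -84/107 2/107]
x' = x̄ + K·y = [-767/428, -215/107]
P' = (I − K·H)·P̄ = [447/428 114/107; 114/107 168/107]

x' = [-767/428, -215/107]
P' = [447/428 114/107; 114/107 168/107]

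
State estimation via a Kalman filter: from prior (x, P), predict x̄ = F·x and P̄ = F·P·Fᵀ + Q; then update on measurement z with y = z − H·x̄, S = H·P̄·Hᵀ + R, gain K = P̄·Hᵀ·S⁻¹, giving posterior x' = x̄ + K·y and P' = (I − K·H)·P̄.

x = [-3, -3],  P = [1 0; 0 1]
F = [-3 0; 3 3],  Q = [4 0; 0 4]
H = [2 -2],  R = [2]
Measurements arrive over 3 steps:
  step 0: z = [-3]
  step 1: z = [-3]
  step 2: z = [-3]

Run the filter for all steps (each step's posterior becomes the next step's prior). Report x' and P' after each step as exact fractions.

step 0: x' = [-291/107, -159/107], P' = [423/107 401/107; 401/107 432/107]
step 1: x' = [43266/68923, 144267/68923], P' = [190629/68923 178978/68923; 178978/68923 201735/68923]
step 2: x' = [1269222/1256585, 635532/251317], P' = [87043131/31414625 16345063/6282925; 16345063/6282925 3683214/1256585]

step 0: x̄ = F·x = [9, -18]
step 0: P̄ = F·P·Fᵀ + Q = [13 -9; -9 22]
step 0: y = z − H·x̄ = [-57]
step 0: S = H·P̄·Hᵀ + R = [214]
step 0: K = P̄·Hᵀ·S⁻¹ = [22/107; -31/107]
step 0: x' = x̄ + K·y = [-291/107, -159/107]
step 0: P' = (I − K·H)·P̄ = [423/107 401/107; 401/107 432/107]
step 1: x̄ = F·x = [873/107, -1350/107]
step 1: P̄ = F·P·Fᵀ + Q = [4235/107 -7416/107; -7416/107 15341/107]
step 1: y = z − H·x̄ = [-4767/107]
step 1: S = H·P̄·Hᵀ + R = [137846/107]
step 1: K = P̄·Hᵀ·S⁻¹ = [11651/68923; -22757/68923]
step 1: x' = x̄ + K·y = [43266/68923, 144267/68923]
step 1: P' = (I − K·H)·P̄ = [190629/68923 178978/68923; 178978/68923 201735/68923]
step 2: x̄ = F·x = [-129798/68923, 562599/68923]
step 2: P̄ = F·P·Fᵀ + Q = [1991353/68923 -3326463/68923; -3326463/68923 7028572/68923]
step 2: y = z − H·x̄ = [1178025/68923]
step 2: S = H·P̄·Hᵀ + R = [62829250/68923]
step 2: K = P̄·Hᵀ·S⁻¹ = [5317816/31414625; -2071007/6282925]
step 2: x' = x̄ + K·y = [1269222/1256585, 635532/251317]
step 2: P' = (I − K·H)·P̄ = [87043131/31414625 16345063/6282925; 16345063/6282925 3683214/1256585]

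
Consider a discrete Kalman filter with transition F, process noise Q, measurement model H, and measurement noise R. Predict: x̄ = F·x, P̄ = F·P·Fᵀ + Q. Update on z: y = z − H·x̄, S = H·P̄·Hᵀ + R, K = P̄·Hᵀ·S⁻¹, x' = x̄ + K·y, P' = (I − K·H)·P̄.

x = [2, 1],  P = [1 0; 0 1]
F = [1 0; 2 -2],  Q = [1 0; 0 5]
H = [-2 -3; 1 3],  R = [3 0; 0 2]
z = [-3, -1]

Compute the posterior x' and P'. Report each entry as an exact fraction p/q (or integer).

x' = [366/179, -129/179]
P' = [1002/895 -90/179; -90/179 64/179]

x̄ = F·x = [2, 2]
P̄ = F·P·Fᵀ + Q = [2 2; 2 13]
y = z − H·x̄ = [7, -9]
S = H·P̄·Hᵀ + R = [152 -139; -139 133]
K = P̄·Hᵀ·S⁻¹ = [-218/895 -174/895; -4/179 51/179]
x' = x̄ + K·y = [366/179, -129/179]
P' = (I − K·H)·P̄ = [1002/895 -90/179; -90/179 64/179]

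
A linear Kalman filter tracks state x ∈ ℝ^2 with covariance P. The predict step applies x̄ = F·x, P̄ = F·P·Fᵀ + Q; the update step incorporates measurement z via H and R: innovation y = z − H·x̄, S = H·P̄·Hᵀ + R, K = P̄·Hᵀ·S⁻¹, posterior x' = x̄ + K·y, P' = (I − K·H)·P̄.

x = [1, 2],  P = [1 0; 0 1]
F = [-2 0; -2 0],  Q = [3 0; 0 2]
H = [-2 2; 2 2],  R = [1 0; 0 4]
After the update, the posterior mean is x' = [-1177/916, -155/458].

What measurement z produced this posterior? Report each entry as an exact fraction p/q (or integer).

z = [2, -3]

x̄ = F·x = [-2, -2]
P̄ = F·P·Fᵀ + Q = [7 4; 4 6]
S = H·P̄·Hᵀ + R = [21 -4; -4 88]
K = P̄·Hᵀ·S⁻¹ = [-55/229 219/916; 54/229 109/458]
x' − x̄ = [655/916, 761/458] = K·y
y = (KᵀK)⁻¹·Kᵀ·(x' − x̄) = [2, 5]
z = y + H·x̄ = [2, 5] + [0, -8] = [2, -3]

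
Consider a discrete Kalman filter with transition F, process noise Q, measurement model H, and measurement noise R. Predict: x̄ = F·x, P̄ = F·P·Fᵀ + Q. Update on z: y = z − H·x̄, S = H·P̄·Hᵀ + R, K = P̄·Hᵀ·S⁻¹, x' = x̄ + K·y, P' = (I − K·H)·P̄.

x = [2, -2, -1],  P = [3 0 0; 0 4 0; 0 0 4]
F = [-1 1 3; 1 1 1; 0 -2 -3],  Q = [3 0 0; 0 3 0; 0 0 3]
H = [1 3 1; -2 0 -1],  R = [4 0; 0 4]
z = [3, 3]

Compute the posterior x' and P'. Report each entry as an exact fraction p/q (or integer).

x' = [-9394/2839, 2504/2839, 9859/2839]
P' = [45745/5678 12139/5678 -38755/2839; 12139/5678 7641/5678 -13237/2839; -38755/2839 -13237/2839 74078/2839]

x̄ = F·x = [-7, -1, 7]
P̄ = F·P·Fᵀ + Q = [46 13 -44; 13 14 -20; -44 -20 55]
y = z − H·x̄ = [6, -4]
S = H·P̄·Hᵀ + R = [101 -33; -33 67]
K = P̄·Hᵀ·S⁻¹ = [1163/5678 -3495/5678; 2147/5678 549/5678; -1097/2839 858/2839]
x' = x̄ + K·y = [-9394/2839, 2504/2839, 9859/2839]
P' = (I − K·H)·P̄ = [45745/5678 12139/5678 -38755/2839; 12139/5678 7641/5678 -13237/2839; -38755/2839 -13237/2839 74078/2839]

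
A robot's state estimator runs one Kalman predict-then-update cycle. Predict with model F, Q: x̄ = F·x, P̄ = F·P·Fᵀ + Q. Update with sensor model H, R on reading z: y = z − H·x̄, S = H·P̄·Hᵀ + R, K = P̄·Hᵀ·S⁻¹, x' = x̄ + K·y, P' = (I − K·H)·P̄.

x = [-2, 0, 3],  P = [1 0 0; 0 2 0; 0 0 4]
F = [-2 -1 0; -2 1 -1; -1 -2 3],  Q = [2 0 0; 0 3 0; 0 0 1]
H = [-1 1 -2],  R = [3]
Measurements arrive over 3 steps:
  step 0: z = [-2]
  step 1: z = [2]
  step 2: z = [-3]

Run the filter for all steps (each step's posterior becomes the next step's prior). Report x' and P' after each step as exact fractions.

step 0: x̄ = F·x = [4, 1, 11]
step 0: P̄ = F·P·Fᵀ + Q = [8 2 6; 2 13 -14; 6 -14 46]
step 0: y = z − H·x̄ = [23]
step 0: S = H·P̄·Hᵀ + R = [284]
step 0: K = P̄·Hᵀ·S⁻¹ = [-9/142; 39/284; -28/71]
step 0: x' = x̄ + K·y = [361/142, 1181/284, 137/71]
step 0: P' = (I − K·H)·P̄ = [487/71 635/142 -78/71; 635/142 2171/284 98/71; -78/71 98/71 130/71]
step 1: x̄ = F·x = [-2625/284, -811/284, -360/71]
step 1: P̄ = F·P·Fᵀ + Q = [15611/284 5389/284 3821/71; 5389/284 4223/284 1331/71; 3821/71 1331/71 4461/71]
step 1: y = z − H·x̄ = [-2063/142]
step 1: S = H·P̄·Hᵀ + R = [30281/71]
step 1: K = P̄·Hᵀ·S⁻¹ = [-20395/60562; -5907/60562; -11412/30281]
step 1: x' = x̄ + K·y = [-131735/30281, -87125/60562, 12258/30281]
step 1: P' = (I − K·H)·P̄ = [399723/60562 150391/30281 -9439/30281; 150391/30281 654817/60562 92939/30281; -9439/30281 92939/30281 68307/30281]
step 2: x̄ = F·x = [614065/60562, 415299/60562, 255634/30281]
step 2: P̄ = F·P·Fᵀ + Q = [3577961/60562 1092197/60562 1584312/30281; 1092197/60562 921613/60562 503048/30281; 1584312/30281 503048/30281 3394939/60562]
step 2: y = z − H·x̄ = [519808/30281]
step 2: S = H·P̄·Hᵀ + R = [12363367/30281]
step 2: K = P̄·Hᵀ·S⁻¹ = [-4411506/12363367; -1091388/12363367; -4476203/12363367]
step 2: x' = x̄ + K·y = [99258239/24726734, 132091725/24726734, 27533134/12363367]
step 2: P' = (I − K·H)·P̄ = [175452415/24726734 127931803/24726734 -5262894/12363367; 127931803/24726734 297611843/24726734 44057092/12363367; -5262894/12363367 44057092/12363367 62748595/24726734]

step 0: x' = [361/142, 1181/284, 137/71], P' = [487/71 635/142 -78/71; 635/142 2171/284 98/71; -78/71 98/71 130/71]
step 1: x' = [-131735/30281, -87125/60562, 12258/30281], P' = [399723/60562 150391/30281 -9439/30281; 150391/30281 654817/60562 92939/30281; -9439/30281 92939/30281 68307/30281]
step 2: x' = [99258239/24726734, 132091725/24726734, 27533134/12363367], P' = [175452415/24726734 127931803/24726734 -5262894/12363367; 127931803/24726734 297611843/24726734 44057092/12363367; -5262894/12363367 44057092/12363367 62748595/24726734]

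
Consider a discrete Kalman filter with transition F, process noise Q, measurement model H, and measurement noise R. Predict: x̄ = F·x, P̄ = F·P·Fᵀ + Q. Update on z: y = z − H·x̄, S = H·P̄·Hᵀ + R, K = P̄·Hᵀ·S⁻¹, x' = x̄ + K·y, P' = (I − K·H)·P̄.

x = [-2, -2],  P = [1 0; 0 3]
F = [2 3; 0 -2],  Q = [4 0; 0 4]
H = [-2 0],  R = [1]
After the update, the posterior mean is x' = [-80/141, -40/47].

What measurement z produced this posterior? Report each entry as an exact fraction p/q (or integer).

z = [1]

x̄ = F·x = [-10, 4]
P̄ = F·P·Fᵀ + Q = [35 -18; -18 16]
S = H·P̄·Hᵀ + R = [141]
K = P̄·Hᵀ·S⁻¹ = [-70/141; 12/47]
x' − x̄ = [1330/141, -228/47] = K·y
y = (KᵀK)⁻¹·Kᵀ·(x' − x̄) = [-19]
z = y + H·x̄ = [-19] + [20] = [1]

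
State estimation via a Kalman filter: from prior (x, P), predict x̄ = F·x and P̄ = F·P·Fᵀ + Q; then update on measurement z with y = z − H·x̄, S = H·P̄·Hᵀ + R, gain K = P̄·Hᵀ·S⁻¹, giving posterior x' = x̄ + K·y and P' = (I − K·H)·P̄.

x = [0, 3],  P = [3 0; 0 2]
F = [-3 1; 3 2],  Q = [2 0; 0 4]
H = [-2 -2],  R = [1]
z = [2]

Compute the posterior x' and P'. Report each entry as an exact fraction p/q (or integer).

x' = [-29/97, -58/97]
P' = [2751/97 -2743/97; -2743/97 2759/97]

x̄ = F·x = [3, 6]
P̄ = F·P·Fᵀ + Q = [31 -23; -23 39]
y = z − H·x̄ = [20]
S = H·P̄·Hᵀ + R = [97]
K = P̄·Hᵀ·S⁻¹ = [-16/97; -32/97]
x' = x̄ + K·y = [-29/97, -58/97]
P' = (I − K·H)·P̄ = [2751/97 -2743/97; -2743/97 2759/97]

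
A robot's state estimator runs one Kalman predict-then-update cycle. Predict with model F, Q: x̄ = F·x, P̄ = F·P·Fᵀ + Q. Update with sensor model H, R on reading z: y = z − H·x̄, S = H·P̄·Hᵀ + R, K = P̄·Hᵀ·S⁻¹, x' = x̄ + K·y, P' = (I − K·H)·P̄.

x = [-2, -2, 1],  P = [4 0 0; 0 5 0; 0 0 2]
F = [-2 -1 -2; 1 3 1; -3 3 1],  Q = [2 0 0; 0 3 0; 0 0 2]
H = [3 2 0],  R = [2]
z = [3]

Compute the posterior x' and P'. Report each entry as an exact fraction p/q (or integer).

x̄ = F·x = [4, -7, 1]
P̄ = F·P·Fᵀ + Q = [31 -27 5; -27 54 35; 5 35 85]
y = z − H·x̄ = [5]
S = H·P̄·Hᵀ + R = [173]
K = P̄·Hᵀ·S⁻¹ = [39/173; 27/173; 85/173]
x' = x̄ + K·y = [887/173, -1076/173, 598/173]
P' = (I − K·H)·P̄ = [3842/173 -5724/173 -2450/173; -5724/173 8613/173 3760/173; -2450/173 3760/173 7480/173]

x' = [887/173, -1076/173, 598/173]
P' = [3842/173 -5724/173 -2450/173; -5724/173 8613/173 3760/173; -2450/173 3760/173 7480/173]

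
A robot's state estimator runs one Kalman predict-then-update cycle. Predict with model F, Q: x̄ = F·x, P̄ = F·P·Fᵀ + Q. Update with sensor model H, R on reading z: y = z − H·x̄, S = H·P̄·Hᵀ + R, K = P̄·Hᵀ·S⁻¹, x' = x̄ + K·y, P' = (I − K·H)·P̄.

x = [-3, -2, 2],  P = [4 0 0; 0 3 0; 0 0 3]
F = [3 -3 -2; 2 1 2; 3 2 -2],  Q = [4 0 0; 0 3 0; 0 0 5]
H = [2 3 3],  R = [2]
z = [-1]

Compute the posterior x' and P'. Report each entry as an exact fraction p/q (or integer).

x̄ = F·x = [-7, -4, -17]
P̄ = F·P·Fᵀ + Q = [79 3 30; 3 34 18; 30 18 65]
y = z − H·x̄ = [76]
S = H·P̄·Hᵀ + R = [1929]
K = P̄·Hᵀ·S⁻¹ = [257/1929; 54/643; 103/643]
x' = x̄ + K·y = [6029/1929, 1532/643, -3103/643]
P' = (I − K·H)·P̄ = [86342/1929 -11949/643 -7181/643; -11949/643 13114/643 -5112/643; -7181/643 -5112/643 9968/643]

x' = [6029/1929, 1532/643, -3103/643]
P' = [86342/1929 -11949/643 -7181/643; -11949/643 13114/643 -5112/643; -7181/643 -5112/643 9968/643]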